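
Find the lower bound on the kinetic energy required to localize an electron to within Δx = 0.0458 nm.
4.541 eV

Localizing a particle requires giving it sufficient momentum uncertainty:

1. From uncertainty principle: Δp ≥ ℏ/(2Δx)
   Δp_min = (1.055e-34 J·s) / (2 × 4.580e-11 m)
   Δp_min = 1.151e-24 kg·m/s

2. This momentum uncertainty corresponds to kinetic energy:
   KE ≈ (Δp)²/(2m) = (1.151e-24)²/(2 × 9.109e-31 kg)
   KE = 7.275e-19 J = 4.541 eV

Tighter localization requires more energy.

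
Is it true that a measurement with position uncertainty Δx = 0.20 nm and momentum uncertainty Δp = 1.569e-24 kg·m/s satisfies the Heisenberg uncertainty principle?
Yes, it satisfies the uncertainty principle.

Calculate the product ΔxΔp:
ΔxΔp = (2.000e-10 m) × (1.569e-24 kg·m/s)
ΔxΔp = 3.138e-34 J·s

Compare to the minimum allowed value ℏ/2:
ℏ/2 = 5.273e-35 J·s

Since ΔxΔp = 3.138e-34 J·s ≥ 5.273e-35 J·s = ℏ/2,
the measurement satisfies the uncertainty principle.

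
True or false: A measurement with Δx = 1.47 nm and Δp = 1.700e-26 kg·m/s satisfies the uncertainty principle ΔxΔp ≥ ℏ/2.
No, it violates the uncertainty principle (impossible measurement).

Calculate the product ΔxΔp:
ΔxΔp = (1.470e-09 m) × (1.700e-26 kg·m/s)
ΔxΔp = 2.499e-35 J·s

Compare to the minimum allowed value ℏ/2:
ℏ/2 = 5.273e-35 J·s

Since ΔxΔp = 2.499e-35 J·s < 5.273e-35 J·s = ℏ/2,
the measurement violates the uncertainty principle.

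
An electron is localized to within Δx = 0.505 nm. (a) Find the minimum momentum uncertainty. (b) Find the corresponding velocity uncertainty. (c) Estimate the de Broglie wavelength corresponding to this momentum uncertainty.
(a) Δp_min = 1.044 × 10^-25 kg·m/s
(b) Δv_min = 114.621 km/s
(c) λ_dB = 6.346 nm

Step-by-step:

(a) From the uncertainty principle:
Δp_min = ℏ/(2Δx) = (1.055e-34 J·s)/(2 × 5.050e-10 m) = 1.044e-25 kg·m/s

(b) The velocity uncertainty:
Δv = Δp/m = (1.044e-25 kg·m/s)/(9.109e-31 kg) = 1.146e+05 m/s = 114.621 km/s

(c) The de Broglie wavelength for this momentum:
λ = h/p = (6.626e-34 J·s)/(1.044e-25 kg·m/s) = 6.346e-09 m = 6.346 nm

Note: The de Broglie wavelength is comparable to the localization size, as expected from wave-particle duality.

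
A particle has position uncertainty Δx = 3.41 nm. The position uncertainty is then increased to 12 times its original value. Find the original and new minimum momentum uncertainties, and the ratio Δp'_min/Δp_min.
Original Δp_min = 1.546 × 10^-26 kg·m/s; new Δp'_min = 1.289 × 10^-27 kg·m/s; ratio Δp'_min/Δp_min = 1/12.

From the uncertainty principle ΔxΔp ≥ ℏ/2, the minimum momentum uncertainty is Δp_min = ℏ/(2Δx).

Original (Δx = 3.41 nm = 3.410e-09 m):
Δp_min = (1.055e-34 J·s)/(2 × 3.410e-09 m) = 1.546e-26 kg·m/s

When Δx → 12Δx:
Δp'_min = ℏ/(2 × 12Δx) = (1/12) × ℏ/(2Δx) = (1/12) × Δp_min
Δp'_min = 1/12 × 1.546e-26 kg·m/s = 1.289e-27 kg·m/s

Since Δp_min ∝ 1/Δx, when Δx is increased to 12 times its original value, Δp_min decreases to 1/12 of its original value.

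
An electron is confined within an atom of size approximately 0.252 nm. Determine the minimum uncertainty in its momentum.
2.092 × 10^-25 kg·m/s

Using the Heisenberg uncertainty principle:
ΔxΔp ≥ ℏ/2

With Δx ≈ L = 2.520e-10 m (the confinement size):
Δp_min = ℏ/(2Δx)
Δp_min = (1.055e-34 J·s) / (2 × 2.520e-10 m)
Δp_min = 2.092e-25 kg·m/s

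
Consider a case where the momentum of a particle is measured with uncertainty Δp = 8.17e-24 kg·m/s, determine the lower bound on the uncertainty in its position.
6.454 pm

Using the Heisenberg uncertainty principle:
ΔxΔp ≥ ℏ/2

The minimum uncertainty in position is:
Δx_min = ℏ/(2Δp)
Δx_min = (1.055e-34 J·s) / (2 × 8.170e-24 kg·m/s)
Δx_min = 6.454e-12 m = 6.454 pm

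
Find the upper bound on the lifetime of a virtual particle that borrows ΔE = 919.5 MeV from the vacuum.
3.579 × 10^-25 s

Using the energy-time uncertainty principle:
ΔEΔt ≥ ℏ/2

For a virtual particle borrowing energy ΔE, the maximum lifetime is:
Δt_max = ℏ/(2ΔE)

Converting energy:
ΔE = 919.5 MeV = 1.473e-10 J

Δt_max = (1.055e-34 J·s) / (2 × 1.473e-10 J)
Δt_max = 3.579e-25 s = 3.579 × 10^-25 s

Virtual particles with higher borrowed energy exist for shorter times.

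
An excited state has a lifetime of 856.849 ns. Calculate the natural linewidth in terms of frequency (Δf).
92.872 kHz

Using the energy-time uncertainty principle and E = hf:
ΔEΔt ≥ ℏ/2
hΔf·Δt ≥ ℏ/2

The minimum frequency uncertainty is:
Δf = ℏ/(2hτ) = 1/(4πτ)
Δf = 1/(4π × 8.568e-07 s)
Δf = 9.287e+04 Hz = 92.872 kHz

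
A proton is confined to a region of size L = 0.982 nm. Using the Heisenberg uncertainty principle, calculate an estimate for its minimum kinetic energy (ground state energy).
5.379 μeV

Using the uncertainty principle to estimate ground state energy:

1. The position uncertainty is approximately the confinement size:
   Δx ≈ L = 9.820e-10 m

2. From ΔxΔp ≥ ℏ/2, the minimum momentum uncertainty is:
   Δp ≈ ℏ/(2L) = 5.370e-26 kg·m/s

3. The kinetic energy is approximately:
   KE ≈ (Δp)²/(2m) = (5.370e-26)²/(2 × 1.673e-27 kg)
   KE ≈ 8.619e-25 J = 5.379 μeV

This is an order-of-magnitude estimate of the ground state energy.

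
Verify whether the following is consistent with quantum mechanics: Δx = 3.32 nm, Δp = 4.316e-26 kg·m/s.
Yes, it satisfies the uncertainty principle.

Calculate the product ΔxΔp:
ΔxΔp = (3.320e-09 m) × (4.316e-26 kg·m/s)
ΔxΔp = 1.433e-34 J·s

Compare to the minimum allowed value ℏ/2:
ℏ/2 = 5.273e-35 J·s

Since ΔxΔp = 1.433e-34 J·s ≥ 5.273e-35 J·s = ℏ/2,
the measurement satisfies the uncertainty principle.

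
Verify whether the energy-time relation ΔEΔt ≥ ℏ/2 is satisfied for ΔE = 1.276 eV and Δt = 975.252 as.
Yes, it satisfies the uncertainty relation.

Calculate the product ΔEΔt:
ΔE = 1.276 eV = 2.044e-19 J
ΔEΔt = (2.044e-19 J) × (9.753e-16 s)
ΔEΔt = 1.994e-34 J·s

Compare to the minimum allowed value ℏ/2:
ℏ/2 = 5.273e-35 J·s

Since ΔEΔt = 1.994e-34 J·s ≥ 5.273e-35 J·s = ℏ/2,
this satisfies the uncertainty relation.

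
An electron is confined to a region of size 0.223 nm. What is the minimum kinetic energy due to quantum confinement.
191.537 meV

Using the uncertainty principle:

1. Position uncertainty: Δx ≈ 2.230e-10 m
2. Minimum momentum uncertainty: Δp = ℏ/(2Δx) = 2.365e-25 kg·m/s
3. Minimum kinetic energy:
   KE = (Δp)²/(2m) = (2.365e-25)²/(2 × 9.109e-31 kg)
   KE = 3.069e-20 J = 191.537 meV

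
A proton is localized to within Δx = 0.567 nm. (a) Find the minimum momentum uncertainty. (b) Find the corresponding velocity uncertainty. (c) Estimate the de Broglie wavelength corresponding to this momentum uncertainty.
(a) Δp_min = 9.300 × 10^-26 kg·m/s
(b) Δv_min = 55.599 m/s
(c) λ_dB = 7.125 nm

Step-by-step:

(a) From the uncertainty principle:
Δp_min = ℏ/(2Δx) = (1.055e-34 J·s)/(2 × 5.670e-10 m) = 9.300e-26 kg·m/s

(b) The velocity uncertainty:
Δv = Δp/m = (9.300e-26 kg·m/s)/(1.673e-27 kg) = 5.560e+01 m/s = 55.599 m/s

(c) The de Broglie wavelength for this momentum:
λ = h/p = (6.626e-34 J·s)/(9.300e-26 kg·m/s) = 7.125e-09 m = 7.125 nm

Note: The de Broglie wavelength is comparable to the localization size, as expected from wave-particle duality.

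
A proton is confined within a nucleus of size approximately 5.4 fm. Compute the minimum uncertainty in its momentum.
9.765 × 10^-21 kg·m/s

Using the Heisenberg uncertainty principle:
ΔxΔp ≥ ℏ/2

With Δx ≈ L = 5.400e-15 m (the confinement size):
Δp_min = ℏ/(2Δx)
Δp_min = (1.055e-34 J·s) / (2 × 5.400e-15 m)
Δp_min = 9.765e-21 kg·m/s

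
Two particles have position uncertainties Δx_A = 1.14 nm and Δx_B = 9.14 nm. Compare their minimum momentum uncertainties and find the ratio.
Particle A has the larger minimum momentum uncertainty, by a factor of 8.02.

For each particle, the minimum momentum uncertainty is Δp_min = ℏ/(2Δx):

Particle A: Δp_A = ℏ/(2×1.140e-09 m) = 4.625e-26 kg·m/s
Particle B: Δp_B = ℏ/(2×9.140e-09 m) = 5.769e-27 kg·m/s

Ratio: Δp_A/Δp_B = 8.02

Since Δp_min ∝ 1/Δx, the particle with smaller position uncertainty (A) has larger momentum uncertainty.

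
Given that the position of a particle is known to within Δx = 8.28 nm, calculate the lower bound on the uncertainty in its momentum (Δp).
6.368 × 10^-27 kg·m/s

Using the Heisenberg uncertainty principle:
ΔxΔp ≥ ℏ/2

The minimum uncertainty in momentum is:
Δp_min = ℏ/(2Δx)
Δp_min = (1.055e-34 J·s) / (2 × 8.280e-09 m)
Δp_min = 6.368e-27 kg·m/s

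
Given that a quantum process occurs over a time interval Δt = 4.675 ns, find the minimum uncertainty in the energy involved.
70.397 neV

Using the energy-time uncertainty principle:
ΔEΔt ≥ ℏ/2

The minimum uncertainty in energy is:
ΔE_min = ℏ/(2Δt)
ΔE_min = (1.055e-34 J·s) / (2 × 4.675e-09 s)
ΔE_min = 1.128e-26 J = 70.397 neV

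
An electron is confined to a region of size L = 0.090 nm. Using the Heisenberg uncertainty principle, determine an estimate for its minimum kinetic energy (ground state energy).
1.176 eV

Using the uncertainty principle to estimate ground state energy:

1. The position uncertainty is approximately the confinement size:
   Δx ≈ L = 9.000e-11 m

2. From ΔxΔp ≥ ℏ/2, the minimum momentum uncertainty is:
   Δp ≈ ℏ/(2L) = 5.859e-25 kg·m/s

3. The kinetic energy is approximately:
   KE ≈ (Δp)²/(2m) = (5.859e-25)²/(2 × 9.109e-31 kg)
   KE ≈ 1.884e-19 J = 1.176 eV

This is an order-of-magnitude estimate of the ground state energy.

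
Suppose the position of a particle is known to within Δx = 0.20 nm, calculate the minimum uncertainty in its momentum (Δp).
2.636 × 10^-25 kg·m/s

Using the Heisenberg uncertainty principle:
ΔxΔp ≥ ℏ/2

The minimum uncertainty in momentum is:
Δp_min = ℏ/(2Δx)
Δp_min = (1.055e-34 J·s) / (2 × 2.000e-10 m)
Δp_min = 2.636e-25 kg·m/s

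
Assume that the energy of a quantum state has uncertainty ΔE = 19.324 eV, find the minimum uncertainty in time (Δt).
17.031 as

Using the energy-time uncertainty principle:
ΔEΔt ≥ ℏ/2

The minimum uncertainty in time is:
Δt_min = ℏ/(2ΔE)
Δt_min = (1.055e-34 J·s) / (2 × 3.096e-18 J)
Δt_min = 1.703e-17 s = 17.031 as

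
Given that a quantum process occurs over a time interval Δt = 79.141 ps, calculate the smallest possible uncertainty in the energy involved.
4.158 μeV

Using the energy-time uncertainty principle:
ΔEΔt ≥ ℏ/2

The minimum uncertainty in energy is:
ΔE_min = ℏ/(2Δt)
ΔE_min = (1.055e-34 J·s) / (2 × 7.914e-11 s)
ΔE_min = 6.663e-25 J = 4.158 μeV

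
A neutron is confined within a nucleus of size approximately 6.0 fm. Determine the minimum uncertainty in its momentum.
8.788 × 10^-21 kg·m/s

Using the Heisenberg uncertainty principle:
ΔxΔp ≥ ℏ/2

With Δx ≈ L = 6.000e-15 m (the confinement size):
Δp_min = ℏ/(2Δx)
Δp_min = (1.055e-34 J·s) / (2 × 6.000e-15 m)
Δp_min = 8.788e-21 kg·m/s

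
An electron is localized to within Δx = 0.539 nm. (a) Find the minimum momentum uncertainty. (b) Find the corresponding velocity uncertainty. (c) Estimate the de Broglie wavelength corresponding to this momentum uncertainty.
(a) Δp_min = 9.783 × 10^-26 kg·m/s
(b) Δv_min = 107.391 km/s
(c) λ_dB = 6.773 nm

Step-by-step:

(a) From the uncertainty principle:
Δp_min = ℏ/(2Δx) = (1.055e-34 J·s)/(2 × 5.390e-10 m) = 9.783e-26 kg·m/s

(b) The velocity uncertainty:
Δv = Δp/m = (9.783e-26 kg·m/s)/(9.109e-31 kg) = 1.074e+05 m/s = 107.391 km/s

(c) The de Broglie wavelength for this momentum:
λ = h/p = (6.626e-34 J·s)/(9.783e-26 kg·m/s) = 6.773e-09 m = 6.773 nm

Note: The de Broglie wavelength is comparable to the localization size, as expected from wave-particle duality.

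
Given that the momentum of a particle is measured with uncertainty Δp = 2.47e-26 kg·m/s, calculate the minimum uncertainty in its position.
2.135 nm

Using the Heisenberg uncertainty principle:
ΔxΔp ≥ ℏ/2

The minimum uncertainty in position is:
Δx_min = ℏ/(2Δp)
Δx_min = (1.055e-34 J·s) / (2 × 2.470e-26 kg·m/s)
Δx_min = 2.135e-09 m = 2.135 nm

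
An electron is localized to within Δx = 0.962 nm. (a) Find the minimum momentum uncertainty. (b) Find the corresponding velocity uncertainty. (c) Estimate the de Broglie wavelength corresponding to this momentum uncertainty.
(a) Δp_min = 5.481 × 10^-26 kg·m/s
(b) Δv_min = 60.170 km/s
(c) λ_dB = 12.089 nm

Step-by-step:

(a) From the uncertainty principle:
Δp_min = ℏ/(2Δx) = (1.055e-34 J·s)/(2 × 9.620e-10 m) = 5.481e-26 kg·m/s

(b) The velocity uncertainty:
Δv = Δp/m = (5.481e-26 kg·m/s)/(9.109e-31 kg) = 6.017e+04 m/s = 60.170 km/s

(c) The de Broglie wavelength for this momentum:
λ = h/p = (6.626e-34 J·s)/(5.481e-26 kg·m/s) = 1.209e-08 m = 12.089 nm

Note: The de Broglie wavelength is comparable to the localization size, as expected from wave-particle duality.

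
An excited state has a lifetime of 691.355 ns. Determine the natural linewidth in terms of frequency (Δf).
115.104 kHz

Using the energy-time uncertainty principle and E = hf:
ΔEΔt ≥ ℏ/2
hΔf·Δt ≥ ℏ/2

The minimum frequency uncertainty is:
Δf = ℏ/(2hτ) = 1/(4πτ)
Δf = 1/(4π × 6.914e-07 s)
Δf = 1.151e+05 Hz = 115.104 kHz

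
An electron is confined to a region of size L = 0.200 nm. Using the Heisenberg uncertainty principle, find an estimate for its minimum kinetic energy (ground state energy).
238.124 meV

Using the uncertainty principle to estimate ground state energy:

1. The position uncertainty is approximately the confinement size:
   Δx ≈ L = 2.000e-10 m

2. From ΔxΔp ≥ ℏ/2, the minimum momentum uncertainty is:
   Δp ≈ ℏ/(2L) = 2.636e-25 kg·m/s

3. The kinetic energy is approximately:
   KE ≈ (Δp)²/(2m) = (2.636e-25)²/(2 × 9.109e-31 kg)
   KE ≈ 3.815e-20 J = 238.124 meV

This is an order-of-magnitude estimate of the ground state energy.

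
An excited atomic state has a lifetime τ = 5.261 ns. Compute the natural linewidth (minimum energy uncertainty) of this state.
62.556 neV

Using the energy-time uncertainty principle:
ΔEΔt ≥ ℏ/2

The lifetime τ represents the time uncertainty Δt.
The natural linewidth (minimum energy uncertainty) is:

ΔE = ℏ/(2τ)
ΔE = (1.055e-34 J·s) / (2 × 5.261e-09 s)
ΔE = 1.002e-26 J = 62.556 neV

This natural linewidth limits the precision of spectroscopic measurements.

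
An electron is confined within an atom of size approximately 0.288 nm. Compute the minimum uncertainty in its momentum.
1.831 × 10^-25 kg·m/s

Using the Heisenberg uncertainty principle:
ΔxΔp ≥ ℏ/2

With Δx ≈ L = 2.880e-10 m (the confinement size):
Δp_min = ℏ/(2Δx)
Δp_min = (1.055e-34 J·s) / (2 × 2.880e-10 m)
Δp_min = 1.831e-25 kg·m/s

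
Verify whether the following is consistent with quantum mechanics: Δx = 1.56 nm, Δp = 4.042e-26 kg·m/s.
Yes, it satisfies the uncertainty principle.

Calculate the product ΔxΔp:
ΔxΔp = (1.560e-09 m) × (4.042e-26 kg·m/s)
ΔxΔp = 6.306e-35 J·s

Compare to the minimum allowed value ℏ/2:
ℏ/2 = 5.273e-35 J·s

Since ΔxΔp = 6.306e-35 J·s ≥ 5.273e-35 J·s = ℏ/2,
the measurement satisfies the uncertainty principle.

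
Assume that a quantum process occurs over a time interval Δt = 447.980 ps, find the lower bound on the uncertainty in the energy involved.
734.644 neV

Using the energy-time uncertainty principle:
ΔEΔt ≥ ℏ/2

The minimum uncertainty in energy is:
ΔE_min = ℏ/(2Δt)
ΔE_min = (1.055e-34 J·s) / (2 × 4.480e-10 s)
ΔE_min = 1.177e-25 J = 734.644 neV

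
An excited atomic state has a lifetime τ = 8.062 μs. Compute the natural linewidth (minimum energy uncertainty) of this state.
40.822 peV

Using the energy-time uncertainty principle:
ΔEΔt ≥ ℏ/2

The lifetime τ represents the time uncertainty Δt.
The natural linewidth (minimum energy uncertainty) is:

ΔE = ℏ/(2τ)
ΔE = (1.055e-34 J·s) / (2 × 8.062e-06 s)
ΔE = 6.540e-30 J = 40.822 peV

This natural linewidth limits the precision of spectroscopic measurements.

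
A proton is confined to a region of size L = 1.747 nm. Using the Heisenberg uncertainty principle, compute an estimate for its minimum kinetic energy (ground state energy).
1.700 μeV

Using the uncertainty principle to estimate ground state energy:

1. The position uncertainty is approximately the confinement size:
   Δx ≈ L = 1.747e-09 m

2. From ΔxΔp ≥ ℏ/2, the minimum momentum uncertainty is:
   Δp ≈ ℏ/(2L) = 3.018e-26 kg·m/s

3. The kinetic energy is approximately:
   KE ≈ (Δp)²/(2m) = (3.018e-26)²/(2 × 1.673e-27 kg)
   KE ≈ 2.723e-25 J = 1.700 μeV

This is an order-of-magnitude estimate of the ground state energy.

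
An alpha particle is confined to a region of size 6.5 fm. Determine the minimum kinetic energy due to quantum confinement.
30.907 keV

Using the uncertainty principle:

1. Position uncertainty: Δx ≈ 6.500e-15 m
2. Minimum momentum uncertainty: Δp = ℏ/(2Δx) = 8.112e-21 kg·m/s
3. Minimum kinetic energy:
   KE = (Δp)²/(2m) = (8.112e-21)²/(2 × 6.645e-27 kg)
   KE = 4.952e-15 J = 30.907 keV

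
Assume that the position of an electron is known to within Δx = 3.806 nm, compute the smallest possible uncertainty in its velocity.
15.209 km/s

Using the Heisenberg uncertainty principle and Δp = mΔv:
ΔxΔp ≥ ℏ/2
Δx(mΔv) ≥ ℏ/2

The minimum uncertainty in velocity is:
Δv_min = ℏ/(2mΔx)
Δv_min = (1.055e-34 J·s) / (2 × 9.109e-31 kg × 3.806e-09 m)
Δv_min = 1.521e+04 m/s = 15.209 km/s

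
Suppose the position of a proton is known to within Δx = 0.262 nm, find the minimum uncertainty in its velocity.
120.323 m/s

Using the Heisenberg uncertainty principle and Δp = mΔv:
ΔxΔp ≥ ℏ/2
Δx(mΔv) ≥ ℏ/2

The minimum uncertainty in velocity is:
Δv_min = ℏ/(2mΔx)
Δv_min = (1.055e-34 J·s) / (2 × 1.673e-27 kg × 2.620e-10 m)
Δv_min = 1.203e+02 m/s = 120.323 m/s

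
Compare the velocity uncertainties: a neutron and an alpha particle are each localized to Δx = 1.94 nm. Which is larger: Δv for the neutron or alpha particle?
The neutron has the larger minimum velocity uncertainty, by a ratio of 4.0.

For both particles, Δp_min = ℏ/(2Δx) = 2.718e-26 kg·m/s (same for both).

The velocity uncertainty is Δv = Δp/m:
- neutron: Δv = 2.718e-26 / 1.675e-27 = 1.623e+01 m/s = 16.227 m/s
- alpha particle: Δv = 2.718e-26 / 6.645e-27 = 4.090e+00 m/s = 4.090 m/s

Ratio: 1.623e+01 / 4.090e+00 = 4.0

The lighter particle has larger velocity uncertainty because Δv ∝ 1/m.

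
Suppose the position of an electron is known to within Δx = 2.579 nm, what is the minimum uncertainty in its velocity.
22.444 km/s

Using the Heisenberg uncertainty principle and Δp = mΔv:
ΔxΔp ≥ ℏ/2
Δx(mΔv) ≥ ℏ/2

The minimum uncertainty in velocity is:
Δv_min = ℏ/(2mΔx)
Δv_min = (1.055e-34 J·s) / (2 × 9.109e-31 kg × 2.579e-09 m)
Δv_min = 2.244e+04 m/s = 22.444 km/s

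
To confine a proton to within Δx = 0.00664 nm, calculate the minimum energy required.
117.657 meV

Localizing a particle requires giving it sufficient momentum uncertainty:

1. From uncertainty principle: Δp ≥ ℏ/(2Δx)
   Δp_min = (1.055e-34 J·s) / (2 × 6.640e-12 m)
   Δp_min = 7.941e-24 kg·m/s

2. This momentum uncertainty corresponds to kinetic energy:
   KE ≈ (Δp)²/(2m) = (7.941e-24)²/(2 × 1.673e-27 kg)
   KE = 1.885e-20 J = 117.657 meV

Tighter localization requires more energy.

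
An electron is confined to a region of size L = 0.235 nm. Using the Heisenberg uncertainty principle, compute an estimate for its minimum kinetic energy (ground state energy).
172.475 meV

Using the uncertainty principle to estimate ground state energy:

1. The position uncertainty is approximately the confinement size:
   Δx ≈ L = 2.350e-10 m

2. From ΔxΔp ≥ ℏ/2, the minimum momentum uncertainty is:
   Δp ≈ ℏ/(2L) = 2.244e-25 kg·m/s

3. The kinetic energy is approximately:
   KE ≈ (Δp)²/(2m) = (2.244e-25)²/(2 × 9.109e-31 kg)
   KE ≈ 2.763e-20 J = 172.475 meV

This is an order-of-magnitude estimate of the ground state energy.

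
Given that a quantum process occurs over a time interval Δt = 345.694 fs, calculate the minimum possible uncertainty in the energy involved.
952.015 μeV

Using the energy-time uncertainty principle:
ΔEΔt ≥ ℏ/2

The minimum uncertainty in energy is:
ΔE_min = ℏ/(2Δt)
ΔE_min = (1.055e-34 J·s) / (2 × 3.457e-13 s)
ΔE_min = 1.525e-22 J = 952.015 μeV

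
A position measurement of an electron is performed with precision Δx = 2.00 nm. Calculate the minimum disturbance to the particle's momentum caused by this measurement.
2.636 × 10^-26 kg·m/s

The uncertainty principle implies that measuring position disturbs momentum:
ΔxΔp ≥ ℏ/2

When we measure position with precision Δx, we necessarily introduce a momentum uncertainty:
Δp ≥ ℏ/(2Δx)
Δp_min = (1.055e-34 J·s) / (2 × 2.000e-09 m)
Δp_min = 2.636e-26 kg·m/s

The more precisely we measure position, the greater the momentum disturbance.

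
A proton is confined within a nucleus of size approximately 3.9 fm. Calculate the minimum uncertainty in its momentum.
1.352 × 10^-20 kg·m/s

Using the Heisenberg uncertainty principle:
ΔxΔp ≥ ℏ/2

With Δx ≈ L = 3.900e-15 m (the confinement size):
Δp_min = ℏ/(2Δx)
Δp_min = (1.055e-34 J·s) / (2 × 3.900e-15 m)
Δp_min = 1.352e-20 kg·m/s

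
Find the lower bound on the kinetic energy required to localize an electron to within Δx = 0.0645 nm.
2.290 eV

Localizing a particle requires giving it sufficient momentum uncertainty:

1. From uncertainty principle: Δp ≥ ℏ/(2Δx)
   Δp_min = (1.055e-34 J·s) / (2 × 6.450e-11 m)
   Δp_min = 8.175e-25 kg·m/s

2. This momentum uncertainty corresponds to kinetic energy:
   KE ≈ (Δp)²/(2m) = (8.175e-25)²/(2 × 9.109e-31 kg)
   KE = 3.668e-19 J = 2.290 eV

Tighter localization requires more energy.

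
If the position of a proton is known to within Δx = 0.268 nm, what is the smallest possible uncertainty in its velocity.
117.629 m/s

Using the Heisenberg uncertainty principle and Δp = mΔv:
ΔxΔp ≥ ℏ/2
Δx(mΔv) ≥ ℏ/2

The minimum uncertainty in velocity is:
Δv_min = ℏ/(2mΔx)
Δv_min = (1.055e-34 J·s) / (2 × 1.673e-27 kg × 2.680e-10 m)
Δv_min = 1.176e+02 m/s = 117.629 m/s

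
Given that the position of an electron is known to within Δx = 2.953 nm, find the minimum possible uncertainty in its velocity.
19.602 km/s

Using the Heisenberg uncertainty principle and Δp = mΔv:
ΔxΔp ≥ ℏ/2
Δx(mΔv) ≥ ℏ/2

The minimum uncertainty in velocity is:
Δv_min = ℏ/(2mΔx)
Δv_min = (1.055e-34 J·s) / (2 × 9.109e-31 kg × 2.953e-09 m)
Δv_min = 1.960e+04 m/s = 19.602 km/s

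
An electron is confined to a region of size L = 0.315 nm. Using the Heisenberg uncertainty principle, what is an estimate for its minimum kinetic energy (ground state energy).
95.994 meV

Using the uncertainty principle to estimate ground state energy:

1. The position uncertainty is approximately the confinement size:
   Δx ≈ L = 3.150e-10 m

2. From ΔxΔp ≥ ℏ/2, the minimum momentum uncertainty is:
   Δp ≈ ℏ/(2L) = 1.674e-25 kg·m/s

3. The kinetic energy is approximately:
   KE ≈ (Δp)²/(2m) = (1.674e-25)²/(2 × 9.109e-31 kg)
   KE ≈ 1.538e-20 J = 95.994 meV

This is an order-of-magnitude estimate of the ground state energy.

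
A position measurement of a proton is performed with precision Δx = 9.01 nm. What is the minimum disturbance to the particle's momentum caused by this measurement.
5.852 × 10^-27 kg·m/s

The uncertainty principle implies that measuring position disturbs momentum:
ΔxΔp ≥ ℏ/2

When we measure position with precision Δx, we necessarily introduce a momentum uncertainty:
Δp ≥ ℏ/(2Δx)
Δp_min = (1.055e-34 J·s) / (2 × 9.010e-09 m)
Δp_min = 5.852e-27 kg·m/s

The more precisely we measure position, the greater the momentum disturbance.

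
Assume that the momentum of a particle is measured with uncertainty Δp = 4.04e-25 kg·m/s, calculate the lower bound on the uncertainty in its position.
130.516 pm

Using the Heisenberg uncertainty principle:
ΔxΔp ≥ ℏ/2

The minimum uncertainty in position is:
Δx_min = ℏ/(2Δp)
Δx_min = (1.055e-34 J·s) / (2 × 4.040e-25 kg·m/s)
Δx_min = 1.305e-10 m = 130.516 pm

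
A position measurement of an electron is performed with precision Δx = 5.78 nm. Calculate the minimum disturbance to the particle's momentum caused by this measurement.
9.123 × 10^-27 kg·m/s

The uncertainty principle implies that measuring position disturbs momentum:
ΔxΔp ≥ ℏ/2

When we measure position with precision Δx, we necessarily introduce a momentum uncertainty:
Δp ≥ ℏ/(2Δx)
Δp_min = (1.055e-34 J·s) / (2 × 5.780e-09 m)
Δp_min = 9.123e-27 kg·m/s

The more precisely we measure position, the greater the momentum disturbance.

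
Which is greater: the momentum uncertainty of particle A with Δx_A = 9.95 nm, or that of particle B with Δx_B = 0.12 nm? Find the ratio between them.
Particle B has the larger minimum momentum uncertainty, by a factor of 82.92.

For each particle, the minimum momentum uncertainty is Δp_min = ℏ/(2Δx):

Particle A: Δp_A = ℏ/(2×9.950e-09 m) = 5.299e-27 kg·m/s
Particle B: Δp_B = ℏ/(2×1.200e-10 m) = 4.394e-25 kg·m/s

Ratio: Δp_B/Δp_A = 82.92

Since Δp_min ∝ 1/Δx, the particle with smaller position uncertainty (B) has larger momentum uncertainty.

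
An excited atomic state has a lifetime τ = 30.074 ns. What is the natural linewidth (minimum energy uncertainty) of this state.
10.943 neV

Using the energy-time uncertainty principle:
ΔEΔt ≥ ℏ/2

The lifetime τ represents the time uncertainty Δt.
The natural linewidth (minimum energy uncertainty) is:

ΔE = ℏ/(2τ)
ΔE = (1.055e-34 J·s) / (2 × 3.007e-08 s)
ΔE = 1.753e-27 J = 10.943 neV

This natural linewidth limits the precision of spectroscopic measurements.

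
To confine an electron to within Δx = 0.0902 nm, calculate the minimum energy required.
1.171 eV

Localizing a particle requires giving it sufficient momentum uncertainty:

1. From uncertainty principle: Δp ≥ ℏ/(2Δx)
   Δp_min = (1.055e-34 J·s) / (2 × 9.020e-11 m)
   Δp_min = 5.846e-25 kg·m/s

2. This momentum uncertainty corresponds to kinetic energy:
   KE ≈ (Δp)²/(2m) = (5.846e-25)²/(2 × 9.109e-31 kg)
   KE = 1.876e-19 J = 1.171 eV

Tighter localization requires more energy.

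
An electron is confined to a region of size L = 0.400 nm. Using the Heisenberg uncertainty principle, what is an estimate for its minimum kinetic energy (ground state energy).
59.531 meV

Using the uncertainty principle to estimate ground state energy:

1. The position uncertainty is approximately the confinement size:
   Δx ≈ L = 4.000e-10 m

2. From ΔxΔp ≥ ℏ/2, the minimum momentum uncertainty is:
   Δp ≈ ℏ/(2L) = 1.318e-25 kg·m/s

3. The kinetic energy is approximately:
   KE ≈ (Δp)²/(2m) = (1.318e-25)²/(2 × 9.109e-31 kg)
   KE ≈ 9.538e-21 J = 59.531 meV

This is an order-of-magnitude estimate of the ground state energy.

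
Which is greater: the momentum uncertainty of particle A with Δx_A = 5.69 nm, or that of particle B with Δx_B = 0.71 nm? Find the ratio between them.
Particle B has the larger minimum momentum uncertainty, by a factor of 8.01.

For each particle, the minimum momentum uncertainty is Δp_min = ℏ/(2Δx):

Particle A: Δp_A = ℏ/(2×5.690e-09 m) = 9.267e-27 kg·m/s
Particle B: Δp_B = ℏ/(2×7.100e-10 m) = 7.427e-26 kg·m/s

Ratio: Δp_B/Δp_A = 8.01

Since Δp_min ∝ 1/Δx, the particle with smaller position uncertainty (B) has larger momentum uncertainty.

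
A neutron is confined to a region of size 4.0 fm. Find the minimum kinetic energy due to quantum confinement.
323.770 keV

Using the uncertainty principle:

1. Position uncertainty: Δx ≈ 4.000e-15 m
2. Minimum momentum uncertainty: Δp = ℏ/(2Δx) = 1.318e-20 kg·m/s
3. Minimum kinetic energy:
   KE = (Δp)²/(2m) = (1.318e-20)²/(2 × 1.675e-27 kg)
   KE = 5.187e-14 J = 323.770 keV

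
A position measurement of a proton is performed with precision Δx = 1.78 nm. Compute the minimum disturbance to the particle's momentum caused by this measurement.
2.962 × 10^-26 kg·m/s

The uncertainty principle implies that measuring position disturbs momentum:
ΔxΔp ≥ ℏ/2

When we measure position with precision Δx, we necessarily introduce a momentum uncertainty:
Δp ≥ ℏ/(2Δx)
Δp_min = (1.055e-34 J·s) / (2 × 1.780e-09 m)
Δp_min = 2.962e-26 kg·m/s

The more precisely we measure position, the greater the momentum disturbance.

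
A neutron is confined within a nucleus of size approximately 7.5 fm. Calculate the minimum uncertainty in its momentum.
7.030 × 10^-21 kg·m/s

Using the Heisenberg uncertainty principle:
ΔxΔp ≥ ℏ/2

With Δx ≈ L = 7.500e-15 m (the confinement size):
Δp_min = ℏ/(2Δx)
Δp_min = (1.055e-34 J·s) / (2 × 7.500e-15 m)
Δp_min = 7.030e-21 kg·m/s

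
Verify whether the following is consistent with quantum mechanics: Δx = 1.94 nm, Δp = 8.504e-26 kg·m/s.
Yes, it satisfies the uncertainty principle.

Calculate the product ΔxΔp:
ΔxΔp = (1.940e-09 m) × (8.504e-26 kg·m/s)
ΔxΔp = 1.650e-34 J·s

Compare to the minimum allowed value ℏ/2:
ℏ/2 = 5.273e-35 J·s

Since ΔxΔp = 1.650e-34 J·s ≥ 5.273e-35 J·s = ℏ/2,
the measurement satisfies the uncertainty principle.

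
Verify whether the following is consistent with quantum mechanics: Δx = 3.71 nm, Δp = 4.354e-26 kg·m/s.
Yes, it satisfies the uncertainty principle.

Calculate the product ΔxΔp:
ΔxΔp = (3.710e-09 m) × (4.354e-26 kg·m/s)
ΔxΔp = 1.615e-34 J·s

Compare to the minimum allowed value ℏ/2:
ℏ/2 = 5.273e-35 J·s

Since ΔxΔp = 1.615e-34 J·s ≥ 5.273e-35 J·s = ℏ/2,
the measurement satisfies the uncertainty principle.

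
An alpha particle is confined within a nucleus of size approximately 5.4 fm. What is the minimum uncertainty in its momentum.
9.765 × 10^-21 kg·m/s

Using the Heisenberg uncertainty principle:
ΔxΔp ≥ ℏ/2

With Δx ≈ L = 5.400e-15 m (the confinement size):
Δp_min = ℏ/(2Δx)
Δp_min = (1.055e-34 J·s) / (2 × 5.400e-15 m)
Δp_min = 9.765e-21 kg·m/s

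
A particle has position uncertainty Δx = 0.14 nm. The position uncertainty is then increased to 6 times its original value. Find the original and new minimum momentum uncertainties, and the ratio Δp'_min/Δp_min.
Original Δp_min = 3.766 × 10^-25 kg·m/s; new Δp'_min = 6.277 × 10^-26 kg·m/s; ratio Δp'_min/Δp_min = 1/6.

From the uncertainty principle ΔxΔp ≥ ℏ/2, the minimum momentum uncertainty is Δp_min = ℏ/(2Δx).

Original (Δx = 0.14 nm = 1.400e-10 m):
Δp_min = (1.055e-34 J·s)/(2 × 1.400e-10 m) = 3.766e-25 kg·m/s

When Δx → 6Δx:
Δp'_min = ℏ/(2 × 6Δx) = (1/6) × ℏ/(2Δx) = (1/6) × Δp_min
Δp'_min = 1/6 × 3.766e-25 kg·m/s = 6.277e-26 kg·m/s

Since Δp_min ∝ 1/Δx, when Δx is increased to 6 times its original value, Δp_min decreases to 1/6 of its original value.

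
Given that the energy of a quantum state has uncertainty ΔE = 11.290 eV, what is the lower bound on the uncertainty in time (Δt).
29.150 as

Using the energy-time uncertainty principle:
ΔEΔt ≥ ℏ/2

The minimum uncertainty in time is:
Δt_min = ℏ/(2ΔE)
Δt_min = (1.055e-34 J·s) / (2 × 1.809e-18 J)
Δt_min = 2.915e-17 s = 29.150 as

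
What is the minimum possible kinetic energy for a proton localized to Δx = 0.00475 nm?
229.915 meV

Localizing a particle requires giving it sufficient momentum uncertainty:

1. From uncertainty principle: Δp ≥ ℏ/(2Δx)
   Δp_min = (1.055e-34 J·s) / (2 × 4.750e-12 m)
   Δp_min = 1.110e-23 kg·m/s

2. This momentum uncertainty corresponds to kinetic energy:
   KE ≈ (Δp)²/(2m) = (1.110e-23)²/(2 × 1.673e-27 kg)
   KE = 3.684e-20 J = 229.915 meV

Tighter localization requires more energy.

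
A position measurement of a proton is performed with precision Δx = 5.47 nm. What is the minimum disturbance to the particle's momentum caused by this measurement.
9.640 × 10^-27 kg·m/s

The uncertainty principle implies that measuring position disturbs momentum:
ΔxΔp ≥ ℏ/2

When we measure position with precision Δx, we necessarily introduce a momentum uncertainty:
Δp ≥ ℏ/(2Δx)
Δp_min = (1.055e-34 J·s) / (2 × 5.470e-09 m)
Δp_min = 9.640e-27 kg·m/s

The more precisely we measure position, the greater the momentum disturbance.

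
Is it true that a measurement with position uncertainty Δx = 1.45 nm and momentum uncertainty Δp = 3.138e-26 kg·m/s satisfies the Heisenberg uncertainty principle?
No, it violates the uncertainty principle (impossible measurement).

Calculate the product ΔxΔp:
ΔxΔp = (1.450e-09 m) × (3.138e-26 kg·m/s)
ΔxΔp = 4.550e-35 J·s

Compare to the minimum allowed value ℏ/2:
ℏ/2 = 5.273e-35 J·s

Since ΔxΔp = 4.550e-35 J·s < 5.273e-35 J·s = ℏ/2,
the measurement violates the uncertainty principle.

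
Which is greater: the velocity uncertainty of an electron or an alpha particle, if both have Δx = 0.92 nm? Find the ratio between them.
The electron has the larger minimum velocity uncertainty, by a ratio of 7294.3.

For both particles, Δp_min = ℏ/(2Δx) = 5.731e-26 kg·m/s (same for both).

The velocity uncertainty is Δv = Δp/m:
- electron: Δv = 5.731e-26 / 9.109e-31 = 6.292e+04 m/s = 62.917 km/s
- alpha particle: Δv = 5.731e-26 / 6.645e-27 = 8.626e+00 m/s = 8.626 m/s

Ratio: 6.292e+04 / 8.626e+00 = 7294.3

The lighter particle has larger velocity uncertainty because Δv ∝ 1/m.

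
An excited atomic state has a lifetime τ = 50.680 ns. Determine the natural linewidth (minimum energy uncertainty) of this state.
6.494 neV

Using the energy-time uncertainty principle:
ΔEΔt ≥ ℏ/2

The lifetime τ represents the time uncertainty Δt.
The natural linewidth (minimum energy uncertainty) is:

ΔE = ℏ/(2τ)
ΔE = (1.055e-34 J·s) / (2 × 5.068e-08 s)
ΔE = 1.040e-27 J = 6.494 neV

This natural linewidth limits the precision of spectroscopic measurements.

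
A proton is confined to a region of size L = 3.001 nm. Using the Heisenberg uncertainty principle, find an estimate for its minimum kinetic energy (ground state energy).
576.000 neV

Using the uncertainty principle to estimate ground state energy:

1. The position uncertainty is approximately the confinement size:
   Δx ≈ L = 3.001e-09 m

2. From ΔxΔp ≥ ℏ/2, the minimum momentum uncertainty is:
   Δp ≈ ℏ/(2L) = 1.757e-26 kg·m/s

3. The kinetic energy is approximately:
   KE ≈ (Δp)²/(2m) = (1.757e-26)²/(2 × 1.673e-27 kg)
   KE ≈ 9.229e-26 J = 576.000 neV

This is an order-of-magnitude estimate of the ground state energy.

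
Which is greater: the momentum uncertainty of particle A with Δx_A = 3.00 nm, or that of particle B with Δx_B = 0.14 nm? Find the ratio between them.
Particle B has the larger minimum momentum uncertainty, by a factor of 21.43.

For each particle, the minimum momentum uncertainty is Δp_min = ℏ/(2Δx):

Particle A: Δp_A = ℏ/(2×3.000e-09 m) = 1.758e-26 kg·m/s
Particle B: Δp_B = ℏ/(2×1.400e-10 m) = 3.766e-25 kg·m/s

Ratio: Δp_B/Δp_A = 21.43

Since Δp_min ∝ 1/Δx, the particle with smaller position uncertainty (B) has larger momentum uncertainty.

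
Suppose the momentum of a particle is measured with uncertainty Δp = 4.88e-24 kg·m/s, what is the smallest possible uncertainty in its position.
10.805 pm

Using the Heisenberg uncertainty principle:
ΔxΔp ≥ ℏ/2

The minimum uncertainty in position is:
Δx_min = ℏ/(2Δp)
Δx_min = (1.055e-34 J·s) / (2 × 4.880e-24 kg·m/s)
Δx_min = 1.081e-11 m = 10.805 pm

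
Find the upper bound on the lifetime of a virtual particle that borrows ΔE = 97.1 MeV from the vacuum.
3.389 ys

Using the energy-time uncertainty principle:
ΔEΔt ≥ ℏ/2

For a virtual particle borrowing energy ΔE, the maximum lifetime is:
Δt_max = ℏ/(2ΔE)

Converting energy:
ΔE = 97.1 MeV = 1.556e-11 J

Δt_max = (1.055e-34 J·s) / (2 × 1.556e-11 J)
Δt_max = 3.389e-24 s = 3.389 ys

Virtual particles with higher borrowed energy exist for shorter times.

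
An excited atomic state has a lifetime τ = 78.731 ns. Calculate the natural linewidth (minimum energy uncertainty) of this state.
4.180 neV

Using the energy-time uncertainty principle:
ΔEΔt ≥ ℏ/2

The lifetime τ represents the time uncertainty Δt.
The natural linewidth (minimum energy uncertainty) is:

ΔE = ℏ/(2τ)
ΔE = (1.055e-34 J·s) / (2 × 7.873e-08 s)
ΔE = 6.697e-28 J = 4.180 neV

This natural linewidth limits the precision of spectroscopic measurements.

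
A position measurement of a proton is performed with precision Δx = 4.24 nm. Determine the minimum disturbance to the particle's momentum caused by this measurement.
1.244 × 10^-26 kg·m/s

The uncertainty principle implies that measuring position disturbs momentum:
ΔxΔp ≥ ℏ/2

When we measure position with precision Δx, we necessarily introduce a momentum uncertainty:
Δp ≥ ℏ/(2Δx)
Δp_min = (1.055e-34 J·s) / (2 × 4.240e-09 m)
Δp_min = 1.244e-26 kg·m/s

The more precisely we measure position, the greater the momentum disturbance.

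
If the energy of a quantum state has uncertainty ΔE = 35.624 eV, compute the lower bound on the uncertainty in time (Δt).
9.238 as

Using the energy-time uncertainty principle:
ΔEΔt ≥ ℏ/2

The minimum uncertainty in time is:
Δt_min = ℏ/(2ΔE)
Δt_min = (1.055e-34 J·s) / (2 × 5.708e-18 J)
Δt_min = 9.238e-18 s = 9.238 as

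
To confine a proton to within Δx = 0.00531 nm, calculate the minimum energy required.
183.978 meV

Localizing a particle requires giving it sufficient momentum uncertainty:

1. From uncertainty principle: Δp ≥ ℏ/(2Δx)
   Δp_min = (1.055e-34 J·s) / (2 × 5.310e-12 m)
   Δp_min = 9.930e-24 kg·m/s

2. This momentum uncertainty corresponds to kinetic energy:
   KE ≈ (Δp)²/(2m) = (9.930e-24)²/(2 × 1.673e-27 kg)
   KE = 2.948e-20 J = 183.978 meV

Tighter localization requires more energy.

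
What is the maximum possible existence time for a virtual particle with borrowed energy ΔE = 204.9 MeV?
1.606 ys

Using the energy-time uncertainty principle:
ΔEΔt ≥ ℏ/2

For a virtual particle borrowing energy ΔE, the maximum lifetime is:
Δt_max = ℏ/(2ΔE)

Converting energy:
ΔE = 204.9 MeV = 3.283e-11 J

Δt_max = (1.055e-34 J·s) / (2 × 3.283e-11 J)
Δt_max = 1.606e-24 s = 1.606 ys

Virtual particles with higher borrowed energy exist for shorter times.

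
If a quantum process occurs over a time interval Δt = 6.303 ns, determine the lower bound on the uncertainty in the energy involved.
52.214 neV

Using the energy-time uncertainty principle:
ΔEΔt ≥ ℏ/2

The minimum uncertainty in energy is:
ΔE_min = ℏ/(2Δt)
ΔE_min = (1.055e-34 J·s) / (2 × 6.303e-09 s)
ΔE_min = 8.366e-27 J = 52.214 neV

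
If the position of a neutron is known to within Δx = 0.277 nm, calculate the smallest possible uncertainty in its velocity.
113.650 m/s

Using the Heisenberg uncertainty principle and Δp = mΔv:
ΔxΔp ≥ ℏ/2
Δx(mΔv) ≥ ℏ/2

The minimum uncertainty in velocity is:
Δv_min = ℏ/(2mΔx)
Δv_min = (1.055e-34 J·s) / (2 × 1.675e-27 kg × 2.770e-10 m)
Δv_min = 1.137e+02 m/s = 113.650 m/s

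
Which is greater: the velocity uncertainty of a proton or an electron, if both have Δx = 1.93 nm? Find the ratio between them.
The electron has the larger minimum velocity uncertainty, by a ratio of 1836.2.

For both particles, Δp_min = ℏ/(2Δx) = 2.732e-26 kg·m/s (same for both).

The velocity uncertainty is Δv = Δp/m:
- proton: Δv = 2.732e-26 / 1.673e-27 = 1.633e+01 m/s = 16.334 m/s
- electron: Δv = 2.732e-26 / 9.109e-31 = 2.999e+04 m/s = 29.992 km/s

Ratio: 2.999e+04 / 1.633e+01 = 1836.2

The lighter particle has larger velocity uncertainty because Δv ∝ 1/m.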